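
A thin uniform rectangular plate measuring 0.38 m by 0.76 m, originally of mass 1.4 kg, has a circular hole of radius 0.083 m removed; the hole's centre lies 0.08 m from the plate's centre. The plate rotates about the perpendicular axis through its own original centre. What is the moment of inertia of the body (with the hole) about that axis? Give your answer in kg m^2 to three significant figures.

Unpierced body about its centre: I₀ = (1/12)M(a²+b²) = (1/12)(1.4)[(0.38)² + (0.76)²] = 0.084233 kg m^2.
The removed disk has mass m = M·πr²/(ab) = (1.4)·π(0.083)²/(0.38·0.76) = 0.10491 kg (same uniform areal density).
Its moment of inertia about the rotation axis (parallel-axis theorem): I_hole = (1/2)mr² + md² = (1/2)(0.10491)(0.083)² + (0.10491)(0.08)² = 0.0010328 kg m^2.
Treating the hole as negative mass, I = I₀ − I_hole = 0.084233 − 0.0010328 = 0.0832 kg m^2.

0.0832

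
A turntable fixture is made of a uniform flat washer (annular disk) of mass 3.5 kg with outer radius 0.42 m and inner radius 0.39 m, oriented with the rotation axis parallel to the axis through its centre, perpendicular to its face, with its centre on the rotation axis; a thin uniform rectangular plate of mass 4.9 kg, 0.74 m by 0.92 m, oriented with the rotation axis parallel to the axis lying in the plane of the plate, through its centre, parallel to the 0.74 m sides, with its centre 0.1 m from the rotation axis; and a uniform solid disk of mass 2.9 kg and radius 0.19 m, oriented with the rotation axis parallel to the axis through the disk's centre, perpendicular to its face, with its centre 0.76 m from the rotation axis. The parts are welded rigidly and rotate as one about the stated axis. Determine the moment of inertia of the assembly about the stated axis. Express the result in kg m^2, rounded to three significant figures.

2.70

Annular disk: I_cm = (1/2)M(R²+r²) = (1/2)(3.5)[(0.42)² + (0.39)²] = 0.57488 kg m^2; axis through the centre, so I = 0.57488 kg m^2.
Rectangular plate: I_cm = (1/12)Mb² = (1/12)(4.9)(0.92)² = 0.34561 kg m^2; centre at d = 0.1 m, so I = I_cm + Md² gives I = 0.34561 + (4.9)(0.1)² = 0.39461 kg m^2.
Solid disk: I_cm = (1/2)MR² = (1/2)(2.9)(0.19)² = 0.052345 kg m^2; centre at d = 0.76 m, so I = I_cm + Md² gives I = 0.052345 + (2.9)(0.76)² = 1.7274 kg m^2.
Total I = 0.57488 + 0.39461 + 1.7274 = 2.6969 kg m^2.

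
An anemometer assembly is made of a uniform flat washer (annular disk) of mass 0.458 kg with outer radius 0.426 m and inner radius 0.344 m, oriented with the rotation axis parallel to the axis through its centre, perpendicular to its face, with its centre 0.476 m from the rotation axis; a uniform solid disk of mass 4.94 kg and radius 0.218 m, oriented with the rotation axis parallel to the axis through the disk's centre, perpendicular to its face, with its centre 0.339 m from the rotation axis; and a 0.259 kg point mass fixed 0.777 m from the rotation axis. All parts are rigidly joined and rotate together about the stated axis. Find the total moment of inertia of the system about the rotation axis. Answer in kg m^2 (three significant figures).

1.01

Annular disk: I_cm = (1/2)M(R²+r²) = (1/2)(0.458)[(0.426)² + (0.344)²] = 0.068657 kg m^2; centre at d = 0.476 m, so the parallel axis theorem gives I = 0.068657 + (0.458)(0.476)² = 0.17243 kg m^2.
Solid disk: I_cm = (1/2)MR² = (1/2)(4.94)(0.218)² = 0.11738 kg m^2; centre at d = 0.339 m, so the parallel axis theorem gives I = 0.11738 + (4.94)(0.339)² = 0.68509 kg m^2.
Point mass: I_cm = 0; centre at d = 0.777 m, so the parallel axis theorem gives I = 0 + (0.259)(0.777)² = 0.15637 kg m^2.
Total I = 0.17243 + 0.68509 + 0.15637 = 1.0139 kg m^2.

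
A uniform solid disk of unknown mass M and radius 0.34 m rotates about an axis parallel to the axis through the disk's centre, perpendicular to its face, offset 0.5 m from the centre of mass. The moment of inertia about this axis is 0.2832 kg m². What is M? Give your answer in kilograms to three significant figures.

I = I_cm + Md² = (1/2)MR² + Md² = M·[0.5·(0.34)² + (0.5)²] = M·0.3078.
So M = 0.2832 / 0.3078 = 0.92008 kg.

0.920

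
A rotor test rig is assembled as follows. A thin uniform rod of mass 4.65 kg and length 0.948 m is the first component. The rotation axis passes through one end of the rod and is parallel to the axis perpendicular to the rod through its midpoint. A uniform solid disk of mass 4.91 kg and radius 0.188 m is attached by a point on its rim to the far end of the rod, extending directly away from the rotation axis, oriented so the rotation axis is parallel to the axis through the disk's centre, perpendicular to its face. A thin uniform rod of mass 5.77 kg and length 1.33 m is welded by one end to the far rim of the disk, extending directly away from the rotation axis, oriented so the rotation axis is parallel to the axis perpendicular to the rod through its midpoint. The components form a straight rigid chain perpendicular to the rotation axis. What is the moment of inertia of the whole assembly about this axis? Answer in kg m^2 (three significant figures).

Thin rod: I_cm = (1/12)ML² = (1/12)(4.65)(0.948)² = 0.34825 kg m^2; centre at d = 0.474 m, so the parallel axis theorem gives I = 0.34825 + (4.65)(0.474)² = 1.393 kg m^2.
Solid disk: I_cm = (1/2)MR² = (1/2)(4.91)(0.188)² = 0.08677 kg m^2; centre at d = 0.474 + 0.474 + 0.188 = 1.136 m, so the parallel axis theorem gives I = 0.08677 + (4.91)(1.136)² = 6.4231 kg m^2.
Thin rod: I_cm = (1/12)ML² = (1/12)(5.77)(1.33)² = 0.85055 kg m^2; centre at d = 0.474 + 0.474 + 0.188 + 0.188 + 0.665 = 1.989 m, so the parallel axis theorem gives I = 0.85055 + (5.77)(1.989)² = 23.677 kg m^2.
Total I = 1.393 + 6.4231 + 23.677 = 31.493 kg m^2.

31.5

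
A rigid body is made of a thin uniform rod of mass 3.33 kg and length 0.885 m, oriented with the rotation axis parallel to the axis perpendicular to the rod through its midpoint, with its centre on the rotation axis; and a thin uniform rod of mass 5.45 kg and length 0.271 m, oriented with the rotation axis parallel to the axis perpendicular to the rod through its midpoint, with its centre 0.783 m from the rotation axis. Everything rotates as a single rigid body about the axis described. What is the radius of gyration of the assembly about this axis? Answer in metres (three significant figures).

0.640

Thin rod: I_cm = (1/12)ML² = (1/12)(3.33)(0.885)² = 0.21734 kg m^2; axis through the centre, so I = 0.21734 kg m^2.
Thin rod: I_cm = (1/12)ML² = (1/12)(5.45)(0.271)² = 0.033354 kg m^2; centre at d = 0.783 m, so I = I_cm + Md² gives I = 0.033354 + (5.45)(0.783)² = 3.3747 kg m^2.
Total I = 3.592 kg m^2; total mass M = 8.78 kg.
k = √(I/M) = √(3.592/8.78) = 0.63962 m.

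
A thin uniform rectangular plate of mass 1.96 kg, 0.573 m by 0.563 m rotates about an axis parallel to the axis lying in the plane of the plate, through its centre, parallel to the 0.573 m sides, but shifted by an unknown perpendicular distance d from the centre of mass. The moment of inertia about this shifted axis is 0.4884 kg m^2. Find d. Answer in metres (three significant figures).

About the centre-of-mass axis, I_cm = (1/12)Mb² = (1/12)(1.96)(0.563)² = 0.051772 kg m^2.
Parallel axis theorem: I = I_cm + Md², so Md² = 0.4884 − 0.051772 = 0.43663 kg m^2.
d = √(0.43663 / 1.96) = 0.47198 m.

0.472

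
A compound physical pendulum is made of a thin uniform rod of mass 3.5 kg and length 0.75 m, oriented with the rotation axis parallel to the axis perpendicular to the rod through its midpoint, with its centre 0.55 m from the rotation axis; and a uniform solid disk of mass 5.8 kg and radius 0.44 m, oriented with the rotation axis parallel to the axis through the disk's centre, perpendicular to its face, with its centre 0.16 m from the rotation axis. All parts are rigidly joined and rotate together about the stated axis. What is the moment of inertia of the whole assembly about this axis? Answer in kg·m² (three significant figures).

1.93

Thin rod: I_cm = (1/12)ML² = (1/12)(3.5)(0.75)² = 0.16406 kg·m²; centre at d = 0.55 m, so the parallel axis theorem gives I = 0.16406 + (3.5)(0.55)² = 1.2228 kg·m².
Solid disk: I_cm = (1/2)MR² = (1/2)(5.8)(0.44)² = 0.56144 kg·m²; centre at d = 0.16 m, so the parallel axis theorem gives I = 0.56144 + (5.8)(0.16)² = 0.70992 kg·m².
Total I = 1.2228 + 0.70992 = 1.9327 kg·m².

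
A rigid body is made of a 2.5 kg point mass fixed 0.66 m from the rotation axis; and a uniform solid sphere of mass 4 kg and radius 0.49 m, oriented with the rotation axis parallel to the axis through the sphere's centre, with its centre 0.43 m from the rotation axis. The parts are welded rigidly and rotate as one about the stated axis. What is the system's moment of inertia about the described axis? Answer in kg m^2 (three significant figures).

Point mass: I_cm = 0; centre at d = 0.66 m, so I = I_cm + Md² gives I = 0 + (2.5)(0.66)² = 1.089 kg m^2.
Solid sphere: I_cm = (2/5)MR² = (2/5)(4)(0.49)² = 0.38416 kg m^2; centre at d = 0.43 m, so I = I_cm + Md² gives I = 0.38416 + (4)(0.43)² = 1.1238 kg m^2.
Total I = 1.089 + 1.1238 = 2.2128 kg m^2.

2.21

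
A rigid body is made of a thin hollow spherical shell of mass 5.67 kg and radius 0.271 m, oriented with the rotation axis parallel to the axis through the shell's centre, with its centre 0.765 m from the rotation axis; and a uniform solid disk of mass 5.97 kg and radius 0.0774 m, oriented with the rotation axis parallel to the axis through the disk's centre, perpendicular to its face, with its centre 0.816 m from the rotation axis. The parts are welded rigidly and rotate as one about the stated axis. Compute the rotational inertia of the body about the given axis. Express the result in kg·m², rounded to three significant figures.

Spherical shell: I_cm = (2/3)MR² = (2/3)(5.67)(0.271)² = 0.27761 kg·m²; centre at d = 0.765 m, so the parallel axis theorem gives I = 0.27761 + (5.67)(0.765)² = 3.5958 kg·m².
Solid disk: I_cm = (1/2)MR² = (1/2)(5.97)(0.0774)² = 0.017882 kg·m²; centre at d = 0.816 m, so the parallel axis theorem gives I = 0.017882 + (5.97)(0.816)² = 3.993 kg·m².
Total I = 3.5958 + 3.993 = 7.5889 kg·m².

7.59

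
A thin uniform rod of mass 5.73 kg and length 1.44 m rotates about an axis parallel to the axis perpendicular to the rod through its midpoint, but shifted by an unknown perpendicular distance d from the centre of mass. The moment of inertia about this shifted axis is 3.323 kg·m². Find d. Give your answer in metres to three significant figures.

0.638

About the centre-of-mass axis, I_cm = (1/12)ML² = (1/12)(5.73)(1.44)² = 0.99014 kg·m².
Parallel axis theorem: I = I_cm + Md², so Md² = 3.323 − 0.99014 = 2.3329 kg·m².
d = √(2.3329 / 5.73) = 0.63807 m.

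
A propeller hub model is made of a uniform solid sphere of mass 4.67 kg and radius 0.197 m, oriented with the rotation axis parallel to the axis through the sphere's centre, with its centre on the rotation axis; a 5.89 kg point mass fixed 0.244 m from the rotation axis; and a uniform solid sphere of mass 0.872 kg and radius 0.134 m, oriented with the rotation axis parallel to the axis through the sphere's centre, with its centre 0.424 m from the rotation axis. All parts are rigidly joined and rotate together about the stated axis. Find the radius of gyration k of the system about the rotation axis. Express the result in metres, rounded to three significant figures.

Solid sphere: I_cm = (2/5)MR² = (2/5)(4.67)(0.197)² = 0.072495 kg·m²; axis through the centre, so I = 0.072495 kg·m².
Point mass: I_cm = 0; centre at d = 0.244 m, so the parallel axis theorem gives I = 0 + (5.89)(0.244)² = 0.35067 kg·m².
Solid sphere: I_cm = (2/5)MR² = (2/5)(0.872)(0.134)² = 0.0062631 kg·m²; centre at d = 0.424 m, so the parallel axis theorem gives I = 0.0062631 + (0.872)(0.424)² = 0.16303 kg·m².
Total I = 0.58619 kg·m²; total mass M = 11.432 kg.
k = √(I/M) = √(0.58619/11.432) = 0.22644 m.

0.226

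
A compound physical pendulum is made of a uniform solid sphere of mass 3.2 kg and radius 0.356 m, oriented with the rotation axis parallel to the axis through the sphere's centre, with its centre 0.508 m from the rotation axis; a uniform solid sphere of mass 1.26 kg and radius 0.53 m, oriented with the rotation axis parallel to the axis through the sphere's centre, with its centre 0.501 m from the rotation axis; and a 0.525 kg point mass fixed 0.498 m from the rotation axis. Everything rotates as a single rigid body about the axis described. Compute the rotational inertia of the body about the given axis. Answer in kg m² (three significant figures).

Solid sphere: I_cm = (2/5)MR² = (2/5)(3.2)(0.356)² = 0.16222 kg m²; centre at d = 0.508 m, so the parallel axis theorem gives I = 0.16222 + (3.2)(0.508)² = 0.98803 kg m².
Solid sphere: I_cm = (2/5)MR² = (2/5)(1.26)(0.53)² = 0.14157 kg m²; centre at d = 0.501 m, so the parallel axis theorem gives I = 0.14157 + (1.26)(0.501)² = 0.45783 kg m².
Point mass: I_cm = 0; centre at d = 0.498 m, so the parallel axis theorem gives I = 0 + (0.525)(0.498)² = 0.1302 kg m².
Total I = 0.98803 + 0.45783 + 0.1302 = 1.5761 kg m².

1.58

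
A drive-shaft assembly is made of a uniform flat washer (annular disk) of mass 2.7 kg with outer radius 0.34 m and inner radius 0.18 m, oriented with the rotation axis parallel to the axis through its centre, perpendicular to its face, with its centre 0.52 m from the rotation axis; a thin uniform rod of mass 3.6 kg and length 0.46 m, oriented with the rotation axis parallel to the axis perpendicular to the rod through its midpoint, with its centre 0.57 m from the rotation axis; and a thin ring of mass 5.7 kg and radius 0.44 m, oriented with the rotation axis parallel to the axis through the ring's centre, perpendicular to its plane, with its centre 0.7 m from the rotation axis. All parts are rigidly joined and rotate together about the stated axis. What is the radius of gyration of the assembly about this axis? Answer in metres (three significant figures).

0.711

Annular disk: I_cm = (1/2)M(R²+r²) = (1/2)(2.7)[(0.34)² + (0.18)²] = 0.1998 kg m²; centre at d = 0.52 m, so the parallel axis theorem gives I = 0.1998 + (2.7)(0.52)² = 0.92988 kg m².
Thin rod: I_cm = (1/12)ML² = (1/12)(3.6)(0.46)² = 0.06348 kg m²; centre at d = 0.57 m, so the parallel axis theorem gives I = 0.06348 + (3.6)(0.57)² = 1.2331 kg m².
Thin ring: I_cm = MR² = (5.7)(0.44)² = 1.1035 kg m²; centre at d = 0.7 m, so the parallel axis theorem gives I = 1.1035 + (5.7)(0.7)² = 3.8965 kg m².
Total I = 6.0595 kg m²; total mass M = 12 kg.
k = √(I/M) = √(6.0595/12) = 0.71061 m.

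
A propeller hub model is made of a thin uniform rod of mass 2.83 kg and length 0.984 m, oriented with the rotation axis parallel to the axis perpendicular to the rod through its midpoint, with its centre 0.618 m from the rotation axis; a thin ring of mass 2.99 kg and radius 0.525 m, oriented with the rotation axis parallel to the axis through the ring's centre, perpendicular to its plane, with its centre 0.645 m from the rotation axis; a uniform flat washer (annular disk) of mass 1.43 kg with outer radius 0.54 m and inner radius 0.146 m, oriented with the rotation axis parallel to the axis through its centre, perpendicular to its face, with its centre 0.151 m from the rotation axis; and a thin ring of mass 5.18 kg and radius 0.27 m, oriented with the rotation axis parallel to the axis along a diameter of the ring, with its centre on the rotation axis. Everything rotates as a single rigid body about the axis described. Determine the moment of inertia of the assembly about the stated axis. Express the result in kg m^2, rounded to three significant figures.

3.82

Thin rod: I_cm = (1/12)ML² = (1/12)(2.83)(0.984)² = 0.22835 kg m^2; centre at d = 0.618 m, so the parallel axis theorem gives I = 0.22835 + (2.83)(0.618)² = 1.3092 kg m^2.
Thin ring: I_cm = MR² = (2.99)(0.525)² = 0.82412 kg m^2; centre at d = 0.645 m, so the parallel axis theorem gives I = 0.82412 + (2.99)(0.645)² = 2.068 kg m^2.
Annular disk: I_cm = (1/2)M(R²+r²) = (1/2)(1.43)[(0.54)² + (0.146)²] = 0.22373 kg m^2; centre at d = 0.151 m, so the parallel axis theorem gives I = 0.22373 + (1.43)(0.151)² = 0.25634 kg m^2.
Thin ring: I_cm = (1/2)MR² = (1/2)(5.18)(0.27)² = 0.18881 kg m^2; axis through the centre, so I = 0.18881 kg m^2.
Total I = 1.3092 + 2.068 + 0.25634 + 0.18881 = 3.8224 kg m^2.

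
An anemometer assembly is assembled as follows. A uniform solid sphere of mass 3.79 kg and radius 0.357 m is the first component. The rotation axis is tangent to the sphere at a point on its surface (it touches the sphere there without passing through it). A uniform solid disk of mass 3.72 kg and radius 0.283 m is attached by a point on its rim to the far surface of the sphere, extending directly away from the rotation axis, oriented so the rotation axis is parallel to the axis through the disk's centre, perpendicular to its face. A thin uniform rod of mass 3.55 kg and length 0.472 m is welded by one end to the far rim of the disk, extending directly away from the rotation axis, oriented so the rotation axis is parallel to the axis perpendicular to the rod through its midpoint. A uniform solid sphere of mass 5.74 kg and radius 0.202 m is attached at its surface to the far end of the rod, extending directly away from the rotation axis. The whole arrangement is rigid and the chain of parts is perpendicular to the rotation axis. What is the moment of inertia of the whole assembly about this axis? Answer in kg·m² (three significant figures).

34.8

Solid sphere: I_cm = (2/5)MR² = (2/5)(3.79)(0.357)² = 0.19321 kg·m²; centre at d = 0.357 m, so the parallel axis theorem gives I = 0.19321 + (3.79)(0.357)² = 0.67624 kg·m².
Solid disk: I_cm = (1/2)MR² = (1/2)(3.72)(0.283)² = 0.14897 kg·m²; centre at d = 0.357 + 0.357 + 0.283 = 0.997 m, so the parallel axis theorem gives I = 0.14897 + (3.72)(0.997)² = 3.8467 kg·m².
Thin rod: I_cm = (1/12)ML² = (1/12)(3.55)(0.472)² = 0.065907 kg·m²; centre at d = 0.357 + 0.357 + 0.283 + 0.283 + 0.236 = 1.516 m, so the parallel axis theorem gives I = 0.065907 + (3.55)(1.516)² = 8.2247 kg·m².
Solid sphere: I_cm = (2/5)MR² = (2/5)(5.74)(0.202)² = 0.093686 kg·m²; centre at d = 0.357 + 0.357 + 0.283 + 0.283 + 0.236 + 0.236 + 0.202 = 1.954 m, so the parallel axis theorem gives I = 0.093686 + (5.74)(1.954)² = 22.01 kg·m².
Total I = 0.67624 + 3.8467 + 8.2247 + 22.01 = 34.757 kg·m².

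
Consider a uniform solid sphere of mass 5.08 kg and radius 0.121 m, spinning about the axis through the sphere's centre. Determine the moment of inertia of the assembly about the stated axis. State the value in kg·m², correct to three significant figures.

0.0298

I_cm = (2/5)MR² = (2/5)(5.08)(0.121)² = 0.029751 kg·m²; axis through the centre, so I = 0.029751 kg·m².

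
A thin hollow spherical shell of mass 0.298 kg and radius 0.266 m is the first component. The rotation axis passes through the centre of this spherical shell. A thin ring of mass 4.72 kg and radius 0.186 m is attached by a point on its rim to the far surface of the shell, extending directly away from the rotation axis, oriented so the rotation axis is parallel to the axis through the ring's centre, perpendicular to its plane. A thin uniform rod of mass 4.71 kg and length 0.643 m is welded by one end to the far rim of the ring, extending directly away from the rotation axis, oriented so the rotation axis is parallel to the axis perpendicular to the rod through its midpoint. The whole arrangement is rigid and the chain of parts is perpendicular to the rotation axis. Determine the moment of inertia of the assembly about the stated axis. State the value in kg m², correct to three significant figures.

5.64

Spherical shell: I_cm = (2/3)MR² = (2/3)(0.298)(0.266)² = 0.014057 kg m²; axis through the centre, so I = 0.014057 kg m².
Thin ring: I_cm = MR² = (4.72)(0.186)² = 0.16329 kg m²; centre at d = 0.266 + 0.186 = 0.452 m, so the parallel axis theorem gives I = 0.16329 + (4.72)(0.452)² = 1.1276 kg m².
Thin rod: I_cm = (1/12)ML² = (1/12)(4.71)(0.643)² = 0.16228 kg m²; centre at d = 0.266 + 0.186 + 0.186 + 0.3215 = 0.9595 m, so the parallel axis theorem gives I = 0.16228 + (4.71)(0.9595)² = 4.4985 kg m².
Total I = 0.014057 + 1.1276 + 4.4985 = 5.6402 kg m².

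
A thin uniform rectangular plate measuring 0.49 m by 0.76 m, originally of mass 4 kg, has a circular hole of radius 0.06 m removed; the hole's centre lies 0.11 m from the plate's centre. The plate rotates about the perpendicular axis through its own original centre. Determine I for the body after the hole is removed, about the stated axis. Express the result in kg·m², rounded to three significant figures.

Unpierced body about its centre: I₀ = (1/12)M(a²+b²) = (1/12)(4)[(0.49)² + (0.76)²] = 0.27257 kg·m².
The removed disk has mass m = M·πr²/(ab) = (4)·π(0.06)²/(0.49·0.76) = 0.12148 kg (same uniform areal density).
Its moment of inertia about the rotation axis (parallel-axis theorem): I_hole = (1/2)mr² + md² = (1/2)(0.12148)(0.06)² + (0.12148)(0.11)² = 0.0016886 kg·m².
Treating the hole as negative mass, I = I₀ − I_hole = 0.27257 − 0.0016886 = 0.27088 kg·m².

0.271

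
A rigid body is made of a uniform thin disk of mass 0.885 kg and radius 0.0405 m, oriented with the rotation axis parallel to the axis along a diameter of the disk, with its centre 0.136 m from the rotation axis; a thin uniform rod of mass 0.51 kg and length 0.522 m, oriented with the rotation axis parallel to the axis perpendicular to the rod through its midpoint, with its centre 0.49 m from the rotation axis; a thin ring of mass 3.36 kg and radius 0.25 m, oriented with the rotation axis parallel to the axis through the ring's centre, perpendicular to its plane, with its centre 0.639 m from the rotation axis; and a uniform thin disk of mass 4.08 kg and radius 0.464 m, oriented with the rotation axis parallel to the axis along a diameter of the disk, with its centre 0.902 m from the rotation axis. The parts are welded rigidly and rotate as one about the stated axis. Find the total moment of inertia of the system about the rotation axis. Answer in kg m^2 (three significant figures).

Thin disk: I_cm = (1/4)MR² = (1/4)(0.885)(0.0405)² = 0.00036291 kg m^2; centre at d = 0.136 m, so the parallel axis theorem gives I = 0.00036291 + (0.885)(0.136)² = 0.016732 kg m^2.
Thin rod: I_cm = (1/12)ML² = (1/12)(0.51)(0.522)² = 0.011581 kg m^2; centre at d = 0.49 m, so the parallel axis theorem gives I = 0.011581 + (0.51)(0.49)² = 0.13403 kg m^2.
Thin ring: I_cm = MR² = (3.36)(0.25)² = 0.21 kg m^2; centre at d = 0.639 m, so the parallel axis theorem gives I = 0.21 + (3.36)(0.639)² = 1.582 kg m^2.
Thin disk: I_cm = (1/4)MR² = (1/4)(4.08)(0.464)² = 0.2196 kg m^2; centre at d = 0.902 m, so the parallel axis theorem gives I = 0.2196 + (4.08)(0.902)² = 3.5391 kg m^2.
Total I = 0.016732 + 0.13403 + 1.582 + 3.5391 = 5.2718 kg m^2.

5.27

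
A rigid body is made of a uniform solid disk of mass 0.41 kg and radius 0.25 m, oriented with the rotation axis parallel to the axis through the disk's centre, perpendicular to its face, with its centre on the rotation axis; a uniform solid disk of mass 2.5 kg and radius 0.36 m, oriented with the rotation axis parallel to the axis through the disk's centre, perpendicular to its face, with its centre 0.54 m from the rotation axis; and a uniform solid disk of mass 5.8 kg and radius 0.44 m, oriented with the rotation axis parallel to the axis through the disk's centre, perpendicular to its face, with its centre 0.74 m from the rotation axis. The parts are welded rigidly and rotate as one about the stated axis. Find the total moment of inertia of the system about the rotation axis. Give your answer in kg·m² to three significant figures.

Solid disk: I_cm = (1/2)MR² = (1/2)(0.41)(0.25)² = 0.012812 kg·m²; axis through the centre, so I = 0.012812 kg·m².
Solid disk: I_cm = (1/2)MR² = (1/2)(2.5)(0.36)² = 0.162 kg·m²; centre at d = 0.54 m, so I = I_cm + Md² gives I = 0.162 + (2.5)(0.54)² = 0.891 kg·m².
Solid disk: I_cm = (1/2)MR² = (1/2)(5.8)(0.44)² = 0.56144 kg·m²; centre at d = 0.74 m, so I = I_cm + Md² gives I = 0.56144 + (5.8)(0.74)² = 3.7375 kg·m².
Total I = 0.012812 + 0.891 + 3.7375 = 4.6413 kg·m².

4.64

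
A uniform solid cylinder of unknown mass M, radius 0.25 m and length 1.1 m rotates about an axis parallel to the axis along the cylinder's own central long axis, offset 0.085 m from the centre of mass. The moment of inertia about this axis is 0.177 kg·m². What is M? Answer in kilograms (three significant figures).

4.60

I = I_cm + Md² = (1/2)MR² + Md² = M·[0.5·(0.25)² + (0.085)²] = M·0.038475.
So M = 0.177 / 0.038475 = 4.6004 kg.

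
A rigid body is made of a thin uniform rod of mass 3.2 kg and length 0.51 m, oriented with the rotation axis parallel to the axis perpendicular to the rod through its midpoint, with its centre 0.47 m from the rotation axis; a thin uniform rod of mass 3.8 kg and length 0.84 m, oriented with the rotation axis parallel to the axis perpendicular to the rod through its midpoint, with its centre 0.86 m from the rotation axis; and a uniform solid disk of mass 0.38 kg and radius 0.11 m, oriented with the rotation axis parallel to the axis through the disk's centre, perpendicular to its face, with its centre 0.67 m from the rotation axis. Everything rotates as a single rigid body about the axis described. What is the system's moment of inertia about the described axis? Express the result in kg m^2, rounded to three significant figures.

3.98

Thin rod: I_cm = (1/12)ML² = (1/12)(3.2)(0.51)² = 0.06936 kg m^2; centre at d = 0.47 m, so the parallel axis theorem gives I = 0.06936 + (3.2)(0.47)² = 0.77624 kg m^2.
Thin rod: I_cm = (1/12)ML² = (1/12)(3.8)(0.84)² = 0.22344 kg m^2; centre at d = 0.86 m, so the parallel axis theorem gives I = 0.22344 + (3.8)(0.86)² = 3.0339 kg m^2.
Solid disk: I_cm = (1/2)MR² = (1/2)(0.38)(0.11)² = 0.002299 kg m^2; centre at d = 0.67 m, so the parallel axis theorem gives I = 0.002299 + (0.38)(0.67)² = 0.17288 kg m^2.
Total I = 0.77624 + 3.0339 + 0.17288 = 3.983 kg m^2.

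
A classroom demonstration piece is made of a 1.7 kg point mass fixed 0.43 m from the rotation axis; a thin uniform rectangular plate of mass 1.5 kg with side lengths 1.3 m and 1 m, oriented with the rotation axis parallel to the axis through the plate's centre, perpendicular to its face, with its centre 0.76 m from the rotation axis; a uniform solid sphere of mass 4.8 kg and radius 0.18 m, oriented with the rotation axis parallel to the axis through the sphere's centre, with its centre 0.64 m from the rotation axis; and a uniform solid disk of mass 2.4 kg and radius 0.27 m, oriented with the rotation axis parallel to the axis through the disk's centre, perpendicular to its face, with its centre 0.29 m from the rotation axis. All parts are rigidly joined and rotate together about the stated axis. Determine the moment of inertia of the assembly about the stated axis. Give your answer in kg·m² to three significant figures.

Point mass: I_cm = 0; centre at d = 0.43 m, so I = I_cm + Md² gives I = 0 + (1.7)(0.43)² = 0.31433 kg·m².
Rectangular plate: I_cm = (1/12)M(a²+b²) = (1/12)(1.5)[(1.3)² + (1)²] = 0.33625 kg·m²; centre at d = 0.76 m, so I = I_cm + Md² gives I = 0.33625 + (1.5)(0.76)² = 1.2027 kg·m².
Solid sphere: I_cm = (2/5)MR² = (2/5)(4.8)(0.18)² = 0.062208 kg·m²; centre at d = 0.64 m, so I = I_cm + Md² gives I = 0.062208 + (4.8)(0.64)² = 2.0283 kg·m².
Solid disk: I_cm = (1/2)MR² = (1/2)(2.4)(0.27)² = 0.08748 kg·m²; centre at d = 0.29 m, so I = I_cm + Md² gives I = 0.08748 + (2.4)(0.29)² = 0.28932 kg·m².
Total I = 0.31433 + 1.2027 + 2.0283 + 0.28932 = 3.8346 kg·m².

3.83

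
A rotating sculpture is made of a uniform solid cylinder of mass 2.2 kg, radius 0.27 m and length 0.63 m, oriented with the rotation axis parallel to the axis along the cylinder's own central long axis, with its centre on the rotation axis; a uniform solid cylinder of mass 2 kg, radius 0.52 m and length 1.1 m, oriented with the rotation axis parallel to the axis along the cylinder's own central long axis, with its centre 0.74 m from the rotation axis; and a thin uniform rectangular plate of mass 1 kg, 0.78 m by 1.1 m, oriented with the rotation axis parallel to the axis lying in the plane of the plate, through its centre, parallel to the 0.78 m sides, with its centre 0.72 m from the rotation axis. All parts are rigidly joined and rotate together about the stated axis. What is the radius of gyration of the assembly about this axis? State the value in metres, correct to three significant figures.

Solid cylinder: I_cm = (1/2)MR² = (1/2)(2.2)(0.27)² = 0.08019 kg·m²; axis through the centre, so I = 0.08019 kg·m².
Solid cylinder: I_cm = (1/2)MR² = (1/2)(2)(0.52)² = 0.2704 kg·m²; centre at d = 0.74 m, so I = I_cm + Md² gives I = 0.2704 + (2)(0.74)² = 1.3656 kg·m².
Rectangular plate: I_cm = (1/12)Mb² = (1/12)(1)(1.1)² = 0.10083 kg·m²; centre at d = 0.72 m, so I = I_cm + Md² gives I = 0.10083 + (1)(0.72)² = 0.61923 kg·m².
Total I = 2.065 kg·m²; total mass M = 5.2 kg.
k = √(I/M) = √(2.065/5.2) = 0.63017 m.

0.630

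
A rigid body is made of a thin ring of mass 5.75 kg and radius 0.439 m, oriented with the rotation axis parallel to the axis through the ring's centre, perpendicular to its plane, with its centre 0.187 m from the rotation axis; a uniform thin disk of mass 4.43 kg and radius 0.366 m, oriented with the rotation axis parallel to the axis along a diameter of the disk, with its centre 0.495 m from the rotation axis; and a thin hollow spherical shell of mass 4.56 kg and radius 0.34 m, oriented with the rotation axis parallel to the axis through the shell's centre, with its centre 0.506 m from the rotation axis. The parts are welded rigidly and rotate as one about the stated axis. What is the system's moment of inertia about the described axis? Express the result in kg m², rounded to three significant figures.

Thin ring: I_cm = MR² = (5.75)(0.439)² = 1.1081 kg m²; centre at d = 0.187 m, so I = I_cm + Md² gives I = 1.1081 + (5.75)(0.187)² = 1.3092 kg m².
Thin disk: I_cm = (1/4)MR² = (1/4)(4.43)(0.366)² = 0.14836 kg m²; centre at d = 0.495 m, so I = I_cm + Md² gives I = 0.14836 + (4.43)(0.495)² = 1.2338 kg m².
Spherical shell: I_cm = (2/3)MR² = (2/3)(4.56)(0.34)² = 0.35142 kg m²; centre at d = 0.506 m, so I = I_cm + Md² gives I = 0.35142 + (4.56)(0.506)² = 1.5189 kg m².
Total I = 1.3092 + 1.2338 + 1.5189 = 4.062 kg m².

4.06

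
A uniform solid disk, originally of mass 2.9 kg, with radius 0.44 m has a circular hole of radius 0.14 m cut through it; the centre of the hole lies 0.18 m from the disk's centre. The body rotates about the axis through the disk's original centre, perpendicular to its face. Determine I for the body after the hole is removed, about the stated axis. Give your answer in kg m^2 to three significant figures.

Unpierced body about its centre: I₀ = (1/2)MR² = (1/2)(2.9)(0.44)² = 0.28072 kg m^2.
The removed disk has mass m = M·(r/R)² = (2.9)(0.14/0.44)² = 0.2936 kg (same uniform areal density).
Its moment of inertia about the rotation axis (parallel-axis theorem): I_hole = (1/2)mr² + md² = (1/2)(0.2936)(0.14)² + (0.2936)(0.18)² = 0.01239 kg m^2.
Treating the hole as negative mass, I = I₀ − I_hole = 0.28072 − 0.01239 = 0.26833 kg m^2.

0.268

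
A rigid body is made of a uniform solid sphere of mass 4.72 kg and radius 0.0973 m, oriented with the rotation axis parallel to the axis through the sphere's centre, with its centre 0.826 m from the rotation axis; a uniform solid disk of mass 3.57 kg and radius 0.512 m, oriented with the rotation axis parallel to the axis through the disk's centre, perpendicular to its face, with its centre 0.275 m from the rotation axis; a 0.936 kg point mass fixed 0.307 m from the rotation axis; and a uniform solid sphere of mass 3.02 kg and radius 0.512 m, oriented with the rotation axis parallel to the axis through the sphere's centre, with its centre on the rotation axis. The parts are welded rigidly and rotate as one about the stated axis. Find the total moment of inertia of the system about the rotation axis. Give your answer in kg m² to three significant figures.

4.38

Solid sphere: I_cm = (2/5)MR² = (2/5)(4.72)(0.0973)² = 0.017874 kg m²; centre at d = 0.826 m, so I = I_cm + Md² gives I = 0.017874 + (4.72)(0.826)² = 3.2382 kg m².
Solid disk: I_cm = (1/2)MR² = (1/2)(3.57)(0.512)² = 0.46793 kg m²; centre at d = 0.275 m, so I = I_cm + Md² gives I = 0.46793 + (3.57)(0.275)² = 0.73791 kg m².
Point mass: I_cm = 0; centre at d = 0.307 m, so I = I_cm + Md² gives I = 0 + (0.936)(0.307)² = 0.088217 kg m².
Solid sphere: I_cm = (2/5)MR² = (2/5)(3.02)(0.512)² = 0.31667 kg m²; axis through the centre, so I = 0.31667 kg m².
Total I = 3.2382 + 0.73791 + 0.088217 + 0.31667 = 4.381 kg m².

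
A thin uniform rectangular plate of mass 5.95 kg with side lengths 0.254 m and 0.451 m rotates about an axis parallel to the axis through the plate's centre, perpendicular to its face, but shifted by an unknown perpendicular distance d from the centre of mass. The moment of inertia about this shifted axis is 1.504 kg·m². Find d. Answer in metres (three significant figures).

About the centre-of-mass axis, I_cm = (1/12)M(a²+b²) = (1/12)(5.95)[(0.254)² + (0.451)²] = 0.13284 kg·m².
Parallel axis theorem: I = I_cm + Md², so Md² = 1.504 − 0.13284 = 1.3712 kg·m².
d = √(1.3712 / 5.95) = 0.48005 m.

0.480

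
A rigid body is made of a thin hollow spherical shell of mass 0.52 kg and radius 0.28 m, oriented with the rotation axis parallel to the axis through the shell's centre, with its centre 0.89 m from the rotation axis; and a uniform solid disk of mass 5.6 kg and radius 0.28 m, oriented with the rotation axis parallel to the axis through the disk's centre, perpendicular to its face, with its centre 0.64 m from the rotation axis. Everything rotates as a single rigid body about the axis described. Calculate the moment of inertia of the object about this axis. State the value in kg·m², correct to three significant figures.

Spherical shell: I_cm = (2/3)MR² = (2/3)(0.52)(0.28)² = 0.027179 kg·m²; centre at d = 0.89 m, so I = I_cm + Md² gives I = 0.027179 + (0.52)(0.89)² = 0.43907 kg·m².
Solid disk: I_cm = (1/2)MR² = (1/2)(5.6)(0.28)² = 0.21952 kg·m²; centre at d = 0.64 m, so I = I_cm + Md² gives I = 0.21952 + (5.6)(0.64)² = 2.5133 kg·m².
Total I = 0.43907 + 2.5133 = 2.9524 kg·m².

2.95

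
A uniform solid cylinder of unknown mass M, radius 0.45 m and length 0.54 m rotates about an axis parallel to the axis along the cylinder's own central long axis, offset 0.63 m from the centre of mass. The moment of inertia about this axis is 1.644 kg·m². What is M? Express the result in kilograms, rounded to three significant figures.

3.30

I = I_cm + Md² = (1/2)MR² + Md² = M·[0.5·(0.45)² + (0.63)²] = M·0.49815.
So M = 1.644 / 0.49815 = 3.3002 kg.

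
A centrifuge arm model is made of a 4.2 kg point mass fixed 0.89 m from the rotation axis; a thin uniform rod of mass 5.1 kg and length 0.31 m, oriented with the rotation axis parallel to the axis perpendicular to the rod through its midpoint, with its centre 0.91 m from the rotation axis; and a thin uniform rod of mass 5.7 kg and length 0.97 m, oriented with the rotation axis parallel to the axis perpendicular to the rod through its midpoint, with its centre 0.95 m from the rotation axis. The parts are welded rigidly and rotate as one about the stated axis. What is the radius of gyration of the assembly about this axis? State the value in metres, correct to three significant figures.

Point mass: I_cm = 0; centre at d = 0.89 m, so I = I_cm + Md² gives I = 0 + (4.2)(0.89)² = 3.3268 kg m^2.
Thin rod: I_cm = (1/12)ML² = (1/12)(5.1)(0.31)² = 0.040842 kg m^2; centre at d = 0.91 m, so I = I_cm + Md² gives I = 0.040842 + (5.1)(0.91)² = 4.2642 kg m^2.
Thin rod: I_cm = (1/12)ML² = (1/12)(5.7)(0.97)² = 0.44693 kg m^2; centre at d = 0.95 m, so I = I_cm + Md² gives I = 0.44693 + (5.7)(0.95)² = 5.5912 kg m^2.
Total I = 13.182 kg m^2; total mass M = 15 kg.
k = √(I/M) = √(13.182/15) = 0.93745 m.

0.937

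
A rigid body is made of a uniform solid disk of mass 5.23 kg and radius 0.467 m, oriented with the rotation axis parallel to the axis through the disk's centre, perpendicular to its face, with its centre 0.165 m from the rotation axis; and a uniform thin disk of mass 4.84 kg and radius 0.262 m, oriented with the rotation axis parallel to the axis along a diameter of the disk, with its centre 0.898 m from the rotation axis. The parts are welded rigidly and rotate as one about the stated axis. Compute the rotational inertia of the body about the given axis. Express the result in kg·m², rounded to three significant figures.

4.70

Solid disk: I_cm = (1/2)MR² = (1/2)(5.23)(0.467)² = 0.5703 kg·m²; centre at d = 0.165 m, so I = I_cm + Md² gives I = 0.5703 + (5.23)(0.165)² = 0.71269 kg·m².
Thin disk: I_cm = (1/4)MR² = (1/4)(4.84)(0.262)² = 0.083059 kg·m²; centre at d = 0.898 m, so I = I_cm + Md² gives I = 0.083059 + (4.84)(0.898)² = 3.9861 kg·m².
Total I = 0.71269 + 3.9861 = 4.6987 kg·m².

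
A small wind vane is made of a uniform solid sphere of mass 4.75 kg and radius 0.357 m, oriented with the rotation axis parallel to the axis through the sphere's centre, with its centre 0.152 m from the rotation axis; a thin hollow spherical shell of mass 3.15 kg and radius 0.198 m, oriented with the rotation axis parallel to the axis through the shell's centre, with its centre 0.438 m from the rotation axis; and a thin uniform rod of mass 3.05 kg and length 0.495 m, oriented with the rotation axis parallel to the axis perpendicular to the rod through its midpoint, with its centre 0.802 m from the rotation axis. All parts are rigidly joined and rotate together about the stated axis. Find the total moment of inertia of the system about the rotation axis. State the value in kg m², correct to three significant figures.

3.06

Solid sphere: I_cm = (2/5)MR² = (2/5)(4.75)(0.357)² = 0.24215 kg m²; centre at d = 0.152 m, so I = I_cm + Md² gives I = 0.24215 + (4.75)(0.152)² = 0.3519 kg m².
Spherical shell: I_cm = (2/3)MR² = (2/3)(3.15)(0.198)² = 0.082328 kg m²; centre at d = 0.438 m, so I = I_cm + Md² gives I = 0.082328 + (3.15)(0.438)² = 0.68664 kg m².
Thin rod: I_cm = (1/12)ML² = (1/12)(3.05)(0.495)² = 0.062277 kg m²; centre at d = 0.802 m, so I = I_cm + Md² gives I = 0.062277 + (3.05)(0.802)² = 2.024 kg m².
Total I = 0.3519 + 0.68664 + 2.024 = 3.0626 kg m².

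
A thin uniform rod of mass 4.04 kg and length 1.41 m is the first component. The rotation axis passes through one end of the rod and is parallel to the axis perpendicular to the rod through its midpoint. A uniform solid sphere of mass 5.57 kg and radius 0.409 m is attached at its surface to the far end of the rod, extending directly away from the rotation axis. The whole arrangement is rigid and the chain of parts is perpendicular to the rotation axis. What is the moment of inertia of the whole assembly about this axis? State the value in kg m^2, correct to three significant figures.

Thin rod: I_cm = (1/12)ML² = (1/12)(4.04)(1.41)² = 0.66933 kg m^2; centre at d = 0.705 m, so I = I_cm + Md² gives I = 0.66933 + (4.04)(0.705)² = 2.6773 kg m^2.
Solid sphere: I_cm = (2/5)MR² = (2/5)(5.57)(0.409)² = 0.3727 kg m^2; centre at d = 0.705 + 0.705 + 0.409 = 1.819 m, so I = I_cm + Md² gives I = 0.3727 + (5.57)(1.819)² = 18.803 kg m^2.
Total I = 2.6773 + 18.803 = 21.48 kg m^2.

21.5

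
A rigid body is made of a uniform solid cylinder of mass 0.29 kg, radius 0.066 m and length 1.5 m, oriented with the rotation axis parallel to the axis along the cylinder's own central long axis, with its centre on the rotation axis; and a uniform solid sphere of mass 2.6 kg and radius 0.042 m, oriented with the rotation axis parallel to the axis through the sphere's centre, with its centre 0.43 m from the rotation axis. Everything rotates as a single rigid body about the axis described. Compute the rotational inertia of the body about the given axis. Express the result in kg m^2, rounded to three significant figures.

0.483

Solid cylinder: I_cm = (1/2)MR² = (1/2)(0.29)(0.066)² = 0.00063162 kg m^2; axis through the centre, so I = 0.00063162 kg m^2.
Solid sphere: I_cm = (2/5)MR² = (2/5)(2.6)(0.042)² = 0.0018346 kg m^2; centre at d = 0.43 m, so I = I_cm + Md² gives I = 0.0018346 + (2.6)(0.43)² = 0.48257 kg m^2.
Total I = 0.00063162 + 0.48257 = 0.48321 kg m^2.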